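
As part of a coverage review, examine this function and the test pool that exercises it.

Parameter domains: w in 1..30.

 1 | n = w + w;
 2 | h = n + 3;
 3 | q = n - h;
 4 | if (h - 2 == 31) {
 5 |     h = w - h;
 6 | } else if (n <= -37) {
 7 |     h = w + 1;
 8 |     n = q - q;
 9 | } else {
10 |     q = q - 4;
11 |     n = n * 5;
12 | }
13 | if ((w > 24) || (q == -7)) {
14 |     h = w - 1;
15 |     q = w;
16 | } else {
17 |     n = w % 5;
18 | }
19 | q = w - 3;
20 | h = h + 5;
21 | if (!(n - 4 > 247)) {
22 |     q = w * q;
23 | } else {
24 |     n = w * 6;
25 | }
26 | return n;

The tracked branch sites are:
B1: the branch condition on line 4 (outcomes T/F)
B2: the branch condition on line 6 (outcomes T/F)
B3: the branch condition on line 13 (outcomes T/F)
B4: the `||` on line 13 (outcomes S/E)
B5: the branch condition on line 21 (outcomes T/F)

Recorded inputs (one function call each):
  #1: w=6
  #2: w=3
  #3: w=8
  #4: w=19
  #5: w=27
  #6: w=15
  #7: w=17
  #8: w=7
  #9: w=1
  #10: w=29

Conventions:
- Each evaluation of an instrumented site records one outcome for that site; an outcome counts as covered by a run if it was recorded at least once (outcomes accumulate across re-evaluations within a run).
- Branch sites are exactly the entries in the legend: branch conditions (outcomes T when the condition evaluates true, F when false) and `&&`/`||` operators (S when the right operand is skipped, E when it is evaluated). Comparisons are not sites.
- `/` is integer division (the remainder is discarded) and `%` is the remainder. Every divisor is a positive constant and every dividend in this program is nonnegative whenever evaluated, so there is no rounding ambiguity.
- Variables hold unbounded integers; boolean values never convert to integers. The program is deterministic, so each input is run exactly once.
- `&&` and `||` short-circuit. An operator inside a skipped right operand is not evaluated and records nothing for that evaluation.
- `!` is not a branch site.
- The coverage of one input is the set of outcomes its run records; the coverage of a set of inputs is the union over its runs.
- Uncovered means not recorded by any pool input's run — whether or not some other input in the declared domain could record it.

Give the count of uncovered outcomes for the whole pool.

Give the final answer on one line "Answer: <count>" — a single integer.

test 1 (w=6) fires B1->F, B2->F, B4->E, B3->T, B5->T; hits B1=F, B2=F, B3=T, B4=E, B5=T
test 2 (w=3) fires B1->F, B2->F, B4->E, B3->T, B5->T; hits B1=F, B2=F, B3=T, B4=E, B5=T
test 3 (w=8) fires B1->F, B2->F, B4->E, B3->T, B5->T; hits B1=F, B2=F, B3=T, B4=E, B5=T
test 4 (w=19) fires B1->F, B2->F, B4->E, B3->T, B5->T; hits B1=F, B2=F, B3=T, B4=E, B5=T
test 5 (w=27) fires B1->F, B2->F, B4->S, B3->T, B5->F; hits B1=F, B2=F, B3=T, B4=S, B5=F
test 6 (w=15) fires B1->T, B4->E, B3->F, B5->T; hits B1=T, B3=F, B4=E, B5=T
test 7 (w=17) fires B1->F, B2->F, B4->E, B3->T, B5->T; hits B1=F, B2=F, B3=T, B4=E, B5=T
test 8 (w=7) fires B1->F, B2->F, B4->E, B3->T, B5->T; hits B1=F, B2=F, B3=T, B4=E, B5=T
test 9 (w=1) fires B1->F, B2->F, B4->E, B3->T, B5->T; hits B1=F, B2=F, B3=T, B4=E, B5=T
test 10 (w=29) fires B1->F, B2->F, B4->S, B3->T, B5->F; hits B1=F, B2=F, B3=T, B4=S, B5=F
union over the pool: B1=T, B1=F, B2=F, B3=T, B3=F, B4=S, B4=E, B5=T, B5=F
uncovered (1 of 10): B2=T

Answer: 1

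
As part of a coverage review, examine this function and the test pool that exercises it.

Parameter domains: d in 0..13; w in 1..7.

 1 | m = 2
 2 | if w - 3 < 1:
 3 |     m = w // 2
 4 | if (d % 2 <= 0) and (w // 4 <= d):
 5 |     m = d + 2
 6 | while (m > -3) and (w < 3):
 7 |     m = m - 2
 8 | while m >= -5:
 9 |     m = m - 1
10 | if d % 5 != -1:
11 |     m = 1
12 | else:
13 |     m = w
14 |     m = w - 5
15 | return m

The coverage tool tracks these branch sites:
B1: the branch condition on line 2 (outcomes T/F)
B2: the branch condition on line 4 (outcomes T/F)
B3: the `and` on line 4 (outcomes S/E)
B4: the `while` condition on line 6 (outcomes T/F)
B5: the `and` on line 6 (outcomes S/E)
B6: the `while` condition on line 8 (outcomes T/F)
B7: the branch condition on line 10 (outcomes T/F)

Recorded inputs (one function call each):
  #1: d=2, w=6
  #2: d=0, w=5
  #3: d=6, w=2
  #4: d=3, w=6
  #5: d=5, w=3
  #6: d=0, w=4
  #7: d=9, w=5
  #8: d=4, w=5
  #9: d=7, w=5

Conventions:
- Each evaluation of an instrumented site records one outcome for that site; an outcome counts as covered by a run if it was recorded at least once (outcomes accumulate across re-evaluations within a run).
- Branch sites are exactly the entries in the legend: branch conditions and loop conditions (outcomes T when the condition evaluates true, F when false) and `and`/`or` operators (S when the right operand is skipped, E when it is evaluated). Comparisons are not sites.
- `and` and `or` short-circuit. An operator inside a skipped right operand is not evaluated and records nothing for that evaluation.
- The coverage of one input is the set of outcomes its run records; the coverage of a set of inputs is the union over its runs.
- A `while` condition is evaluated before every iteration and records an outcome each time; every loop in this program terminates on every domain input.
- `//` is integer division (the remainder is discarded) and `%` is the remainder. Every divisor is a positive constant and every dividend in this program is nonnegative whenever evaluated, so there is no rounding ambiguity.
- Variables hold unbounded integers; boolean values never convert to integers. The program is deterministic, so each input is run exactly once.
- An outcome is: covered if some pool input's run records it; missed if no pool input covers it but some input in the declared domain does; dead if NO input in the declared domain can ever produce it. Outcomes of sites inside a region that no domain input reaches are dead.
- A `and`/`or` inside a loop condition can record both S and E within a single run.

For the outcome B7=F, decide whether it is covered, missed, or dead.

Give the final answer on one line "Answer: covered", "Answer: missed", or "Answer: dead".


no pool input records B7=F
checking all 98 inputs in the declared domain: B7=F is never recorded -> dead
Answer: dead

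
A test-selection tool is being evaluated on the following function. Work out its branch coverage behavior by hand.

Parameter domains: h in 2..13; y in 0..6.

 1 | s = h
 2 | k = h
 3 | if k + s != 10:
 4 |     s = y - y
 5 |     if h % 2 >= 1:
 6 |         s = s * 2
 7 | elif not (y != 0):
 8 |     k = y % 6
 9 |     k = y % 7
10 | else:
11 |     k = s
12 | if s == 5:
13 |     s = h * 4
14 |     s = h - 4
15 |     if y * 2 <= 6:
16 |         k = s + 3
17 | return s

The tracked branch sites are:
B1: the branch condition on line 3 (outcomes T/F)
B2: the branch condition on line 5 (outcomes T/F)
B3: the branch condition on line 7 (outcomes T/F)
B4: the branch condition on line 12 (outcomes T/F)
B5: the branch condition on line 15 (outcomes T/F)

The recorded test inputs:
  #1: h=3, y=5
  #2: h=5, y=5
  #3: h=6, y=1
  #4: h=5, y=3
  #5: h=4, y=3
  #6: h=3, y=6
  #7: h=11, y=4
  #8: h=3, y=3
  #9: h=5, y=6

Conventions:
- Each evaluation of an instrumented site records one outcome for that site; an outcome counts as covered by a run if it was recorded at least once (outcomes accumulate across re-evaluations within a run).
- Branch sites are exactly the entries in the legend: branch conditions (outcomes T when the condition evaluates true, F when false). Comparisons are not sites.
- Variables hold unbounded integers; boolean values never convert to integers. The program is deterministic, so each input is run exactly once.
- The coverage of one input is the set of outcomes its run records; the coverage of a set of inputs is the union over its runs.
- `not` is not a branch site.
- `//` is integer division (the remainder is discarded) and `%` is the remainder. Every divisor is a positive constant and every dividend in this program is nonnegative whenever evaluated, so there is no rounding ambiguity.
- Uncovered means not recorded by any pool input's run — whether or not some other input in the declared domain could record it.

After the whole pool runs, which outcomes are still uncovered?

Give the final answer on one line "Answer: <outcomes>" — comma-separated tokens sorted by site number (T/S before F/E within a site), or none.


input #1 (h=3, y=5): covers B1=T, B2=T, B4=F
input #2 (h=5, y=5): covers B1=F, B3=F, B4=T, B5=F
input #3 (h=6, y=1): covers B1=T, B2=F, B4=F
input #4 (h=5, y=3): covers B1=F, B3=F, B4=T, B5=T
input #5 (h=4, y=3): covers B1=T, B2=F, B4=F
input #6 (h=3, y=6): covers B1=T, B2=T, B4=F
input #7 (h=11, y=4): covers B1=T, B2=T, B4=F
input #8 (h=3, y=3): covers B1=T, B2=T, B4=F
input #9 (h=5, y=6): covers B1=F, B3=F, B4=T, B5=F
union over the pool: B1=T, B1=F, B2=T, B2=F, B3=F, B4=T, B4=F, B5=T, B5=F
uncovered (1 of 10): B3=T
Answer: B3=T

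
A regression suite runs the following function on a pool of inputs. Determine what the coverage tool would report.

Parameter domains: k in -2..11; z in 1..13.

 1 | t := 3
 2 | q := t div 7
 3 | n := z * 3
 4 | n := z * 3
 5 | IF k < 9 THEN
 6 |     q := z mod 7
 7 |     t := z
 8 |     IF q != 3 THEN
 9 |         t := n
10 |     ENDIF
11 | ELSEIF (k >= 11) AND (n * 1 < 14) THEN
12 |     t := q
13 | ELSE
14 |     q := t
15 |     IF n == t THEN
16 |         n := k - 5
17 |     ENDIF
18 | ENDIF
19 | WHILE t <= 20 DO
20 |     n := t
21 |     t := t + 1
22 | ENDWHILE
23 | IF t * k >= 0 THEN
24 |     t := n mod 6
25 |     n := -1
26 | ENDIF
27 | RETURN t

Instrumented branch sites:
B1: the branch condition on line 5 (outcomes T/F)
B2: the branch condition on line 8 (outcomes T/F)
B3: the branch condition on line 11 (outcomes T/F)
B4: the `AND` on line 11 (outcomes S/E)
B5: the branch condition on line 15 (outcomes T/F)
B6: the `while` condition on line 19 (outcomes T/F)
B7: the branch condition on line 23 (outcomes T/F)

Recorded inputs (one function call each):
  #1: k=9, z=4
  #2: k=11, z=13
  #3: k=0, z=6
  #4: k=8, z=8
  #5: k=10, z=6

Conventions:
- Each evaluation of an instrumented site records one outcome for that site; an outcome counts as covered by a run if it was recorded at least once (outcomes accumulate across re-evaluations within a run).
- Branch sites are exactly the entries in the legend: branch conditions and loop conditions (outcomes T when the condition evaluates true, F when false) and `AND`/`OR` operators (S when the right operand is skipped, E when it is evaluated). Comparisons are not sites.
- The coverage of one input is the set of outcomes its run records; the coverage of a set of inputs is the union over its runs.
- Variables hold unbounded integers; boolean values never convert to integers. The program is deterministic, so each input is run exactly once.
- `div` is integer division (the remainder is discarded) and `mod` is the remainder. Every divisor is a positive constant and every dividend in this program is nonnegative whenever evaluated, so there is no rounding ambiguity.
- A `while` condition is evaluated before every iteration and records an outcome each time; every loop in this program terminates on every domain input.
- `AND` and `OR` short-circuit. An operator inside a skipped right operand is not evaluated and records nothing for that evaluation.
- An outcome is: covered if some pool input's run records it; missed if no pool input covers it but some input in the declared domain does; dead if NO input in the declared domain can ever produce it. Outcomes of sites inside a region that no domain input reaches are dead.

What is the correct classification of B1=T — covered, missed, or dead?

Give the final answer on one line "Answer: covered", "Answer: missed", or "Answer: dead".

B1=T is recorded by pool input(s) 3, 4 -> covered

Answer: covered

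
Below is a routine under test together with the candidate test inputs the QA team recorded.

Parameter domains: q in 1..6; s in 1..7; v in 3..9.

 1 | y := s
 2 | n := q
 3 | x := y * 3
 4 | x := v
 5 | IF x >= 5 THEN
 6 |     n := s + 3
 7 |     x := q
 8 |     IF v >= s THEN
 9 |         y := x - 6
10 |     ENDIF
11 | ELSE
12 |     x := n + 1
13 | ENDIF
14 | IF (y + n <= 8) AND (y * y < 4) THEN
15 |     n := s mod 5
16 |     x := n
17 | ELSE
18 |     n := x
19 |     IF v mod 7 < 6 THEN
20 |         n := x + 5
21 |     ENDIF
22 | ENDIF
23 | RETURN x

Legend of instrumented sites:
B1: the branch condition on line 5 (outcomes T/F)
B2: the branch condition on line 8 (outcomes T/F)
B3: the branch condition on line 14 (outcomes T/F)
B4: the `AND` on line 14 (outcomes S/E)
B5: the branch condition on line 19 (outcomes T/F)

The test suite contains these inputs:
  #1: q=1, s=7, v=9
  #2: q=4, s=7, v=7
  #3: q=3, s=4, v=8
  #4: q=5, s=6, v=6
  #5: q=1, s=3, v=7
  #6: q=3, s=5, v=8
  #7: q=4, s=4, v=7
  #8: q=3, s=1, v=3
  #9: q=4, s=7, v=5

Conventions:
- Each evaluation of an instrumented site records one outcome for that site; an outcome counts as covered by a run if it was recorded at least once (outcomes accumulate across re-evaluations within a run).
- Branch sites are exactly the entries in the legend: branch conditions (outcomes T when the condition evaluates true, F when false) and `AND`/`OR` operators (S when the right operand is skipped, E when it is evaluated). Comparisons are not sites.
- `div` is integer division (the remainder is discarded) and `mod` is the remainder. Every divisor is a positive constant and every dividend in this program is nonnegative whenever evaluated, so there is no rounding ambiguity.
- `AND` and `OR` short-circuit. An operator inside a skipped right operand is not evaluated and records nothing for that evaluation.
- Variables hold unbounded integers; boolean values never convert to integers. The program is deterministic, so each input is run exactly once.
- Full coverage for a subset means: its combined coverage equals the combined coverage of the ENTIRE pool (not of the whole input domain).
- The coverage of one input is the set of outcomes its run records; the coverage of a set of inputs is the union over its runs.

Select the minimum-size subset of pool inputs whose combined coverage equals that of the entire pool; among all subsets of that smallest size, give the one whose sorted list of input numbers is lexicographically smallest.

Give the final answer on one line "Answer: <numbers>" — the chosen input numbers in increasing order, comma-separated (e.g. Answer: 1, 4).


test 1 (q=1, s=7, v=9) fires B1->T, B2->T, B4->E, B3->F, B5->T; hits B1=T, B2=T, B3=F, B4=E, B5=T
test 2 (q=4, s=7, v=7) fires B1->T, B2->T, B4->E, B3->F, B5->T; hits B1=T, B2=T, B3=F, B4=E, B5=T
test 3 (q=3, s=4, v=8) fires B1->T, B2->T, B4->E, B3->F, B5->T; hits B1=T, B2=T, B3=F, B4=E, B5=T
test 4 (q=5, s=6, v=6) fires B1->T, B2->T, B4->E, B3->T; hits B1=T, B2=T, B3=T, B4=E
test 5 (q=1, s=3, v=7) fires B1->T, B2->T, B4->E, B3->F, B5->T; hits B1=T, B2=T, B3=F, B4=E, B5=T
test 6 (q=3, s=5, v=8) fires B1->T, B2->T, B4->E, B3->F, B5->T; hits B1=T, B2=T, B3=F, B4=E, B5=T
test 7 (q=4, s=4, v=7) fires B1->T, B2->T, B4->E, B3->F, B5->T; hits B1=T, B2=T, B3=F, B4=E, B5=T
test 8 (q=3, s=1, v=3) fires B1->F, B4->E, B3->T; hits B1=F, B3=T, B4=E
test 9 (q=4, s=7, v=5) fires B1->T, B2->F, B4->S, B3->F, B5->T; hits B1=T, B2=F, B3=F, B4=S, B5=T
the full pool covers 9 outcomes: B1=T, B1=F, B2=T, B2=F, B3=T, B3=F, B4=S, B4=E, B5=T
checked all size-1 subsets: none covers 9 outcomes (max 5/9)
checked all size-2 subsets: none covers 9 outcomes (max 8/9)
at size 3, {1, 8, 9} reaches all 9 outcomes; every lexicographically earlier size-3 subset fails
Answer: 1, 8, 9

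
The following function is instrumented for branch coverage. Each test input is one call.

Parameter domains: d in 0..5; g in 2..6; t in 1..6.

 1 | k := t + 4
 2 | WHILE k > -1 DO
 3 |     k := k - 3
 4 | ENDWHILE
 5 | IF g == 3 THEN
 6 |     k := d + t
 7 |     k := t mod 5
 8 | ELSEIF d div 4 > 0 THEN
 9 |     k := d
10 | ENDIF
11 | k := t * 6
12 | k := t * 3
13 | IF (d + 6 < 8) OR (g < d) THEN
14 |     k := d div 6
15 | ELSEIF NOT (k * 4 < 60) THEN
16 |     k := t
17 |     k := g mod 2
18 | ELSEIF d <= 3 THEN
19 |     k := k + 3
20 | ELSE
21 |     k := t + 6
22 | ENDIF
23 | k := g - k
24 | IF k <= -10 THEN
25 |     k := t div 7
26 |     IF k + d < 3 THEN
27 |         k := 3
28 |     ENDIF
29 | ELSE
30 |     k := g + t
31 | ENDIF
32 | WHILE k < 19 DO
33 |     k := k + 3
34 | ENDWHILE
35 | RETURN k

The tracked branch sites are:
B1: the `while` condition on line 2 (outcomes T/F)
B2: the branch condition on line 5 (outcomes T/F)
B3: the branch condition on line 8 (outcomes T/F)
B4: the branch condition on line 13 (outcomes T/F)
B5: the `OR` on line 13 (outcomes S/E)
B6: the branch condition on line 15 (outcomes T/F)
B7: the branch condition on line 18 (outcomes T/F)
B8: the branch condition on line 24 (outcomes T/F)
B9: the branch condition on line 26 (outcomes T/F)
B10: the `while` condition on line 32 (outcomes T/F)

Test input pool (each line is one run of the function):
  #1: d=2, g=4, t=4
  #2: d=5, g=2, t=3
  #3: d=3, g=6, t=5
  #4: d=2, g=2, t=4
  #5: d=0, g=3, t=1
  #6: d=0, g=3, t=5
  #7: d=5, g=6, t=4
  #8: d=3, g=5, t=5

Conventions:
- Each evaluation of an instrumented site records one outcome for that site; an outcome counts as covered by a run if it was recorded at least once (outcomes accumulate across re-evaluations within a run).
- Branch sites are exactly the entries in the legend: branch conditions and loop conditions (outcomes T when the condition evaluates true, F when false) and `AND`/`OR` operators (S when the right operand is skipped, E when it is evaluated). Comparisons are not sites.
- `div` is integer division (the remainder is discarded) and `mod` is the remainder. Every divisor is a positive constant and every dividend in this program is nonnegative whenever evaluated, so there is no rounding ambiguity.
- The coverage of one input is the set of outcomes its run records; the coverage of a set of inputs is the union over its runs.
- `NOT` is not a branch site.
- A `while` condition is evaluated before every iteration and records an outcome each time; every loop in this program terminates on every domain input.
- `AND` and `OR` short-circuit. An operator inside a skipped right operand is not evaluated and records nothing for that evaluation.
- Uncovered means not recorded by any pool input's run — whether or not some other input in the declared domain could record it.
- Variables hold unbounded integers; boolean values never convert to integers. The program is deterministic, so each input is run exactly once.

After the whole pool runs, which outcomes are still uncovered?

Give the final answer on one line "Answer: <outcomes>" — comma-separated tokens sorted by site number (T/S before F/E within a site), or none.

test 1 (d=2, g=4, t=4) hits B1=T, B1=F, B2=F, B3=F, B4=F, B5=E, B6=F, B7=T, B8=T, B9=T, B10=T, B10=F
test 2 (d=5, g=2, t=3) hits B1=T, B1=F, B2=F, B3=T, B4=T, B5=E, B8=F, B10=T, B10=F
test 3 (d=3, g=6, t=5) hits B1=T, B1=F, B2=F, B3=F, B4=F, B5=E, B6=T, B8=F, B10=T, B10=F
test 4 (d=2, g=2, t=4) hits B1=T, B1=F, B2=F, B3=F, B4=F, B5=E, B6=F, B7=T, B8=T, B9=T, B10=T, B10=F
test 5 (d=0, g=3, t=1) hits B1=T, B1=F, B2=T, B4=T, B5=S, B8=F, B10=T, B10=F
test 6 (d=0, g=3, t=5) hits B1=T, B1=F, B2=T, B4=T, B5=S, B8=F, B10=T, B10=F
test 7 (d=5, g=6, t=4) hits B1=T, B1=F, B2=F, B3=T, B4=F, B5=E, B6=F, B7=F, B8=F, B10=T, B10=F
test 8 (d=3, g=5, t=5) hits B1=T, B1=F, B2=F, B3=F, B4=F, B5=E, B6=T, B8=F, B10=T, B10=F
union over the pool: B1=T, B1=F, B2=T, B2=F, B3=T, B3=F, B4=T, B4=F, B5=S, B5=E, B6=T, B6=F, B7=T, B7=F, B8=T, B8=F, B9=T, B10=T, B10=F
uncovered (1 of 20): B9=F

Answer: B9=F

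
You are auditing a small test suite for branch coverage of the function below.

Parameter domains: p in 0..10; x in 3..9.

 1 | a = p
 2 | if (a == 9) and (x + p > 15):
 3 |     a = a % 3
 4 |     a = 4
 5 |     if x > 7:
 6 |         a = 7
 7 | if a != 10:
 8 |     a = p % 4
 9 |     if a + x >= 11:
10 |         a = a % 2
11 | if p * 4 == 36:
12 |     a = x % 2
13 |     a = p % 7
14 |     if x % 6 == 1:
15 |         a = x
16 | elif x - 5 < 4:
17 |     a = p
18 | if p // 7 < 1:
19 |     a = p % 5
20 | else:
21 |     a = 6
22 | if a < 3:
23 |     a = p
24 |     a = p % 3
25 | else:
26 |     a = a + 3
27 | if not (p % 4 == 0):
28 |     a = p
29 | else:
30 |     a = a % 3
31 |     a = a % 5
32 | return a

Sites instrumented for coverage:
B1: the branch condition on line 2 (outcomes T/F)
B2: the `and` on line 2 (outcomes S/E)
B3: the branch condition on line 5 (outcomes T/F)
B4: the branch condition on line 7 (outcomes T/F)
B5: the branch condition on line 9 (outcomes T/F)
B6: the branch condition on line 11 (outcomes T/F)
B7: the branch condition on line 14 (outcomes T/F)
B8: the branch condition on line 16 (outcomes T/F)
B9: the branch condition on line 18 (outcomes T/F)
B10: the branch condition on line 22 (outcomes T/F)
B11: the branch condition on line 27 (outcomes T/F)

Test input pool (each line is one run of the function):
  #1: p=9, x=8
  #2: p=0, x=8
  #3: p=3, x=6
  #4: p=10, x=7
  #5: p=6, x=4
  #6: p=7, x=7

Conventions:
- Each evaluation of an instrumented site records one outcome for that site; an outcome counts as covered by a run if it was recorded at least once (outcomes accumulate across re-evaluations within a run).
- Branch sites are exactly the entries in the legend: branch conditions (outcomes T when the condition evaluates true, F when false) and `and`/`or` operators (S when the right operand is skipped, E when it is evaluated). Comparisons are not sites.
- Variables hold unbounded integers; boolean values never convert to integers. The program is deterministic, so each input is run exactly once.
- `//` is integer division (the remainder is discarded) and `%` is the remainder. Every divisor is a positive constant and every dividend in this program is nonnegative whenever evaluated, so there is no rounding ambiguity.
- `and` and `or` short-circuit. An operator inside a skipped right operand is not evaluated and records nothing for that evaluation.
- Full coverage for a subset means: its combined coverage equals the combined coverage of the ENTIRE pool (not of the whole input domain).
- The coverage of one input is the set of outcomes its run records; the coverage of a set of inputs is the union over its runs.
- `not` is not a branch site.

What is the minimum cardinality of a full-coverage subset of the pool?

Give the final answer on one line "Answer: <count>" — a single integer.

#1 (p=9, x=8) -> B2->E, B1->T, B3->T, B4->T, B5->F, B6->T, B7->F, B9->F, B10->F, B11->T; covered: B1=T, B2=E, B3=T, B4=T, B5=F, B6=T, B7=F, B9=F, B10=F, B11=T
#2 (p=0, x=8) -> B2->S, B1->F, B4->T, B5->F, B6->F, B8->T, B9->T, B10->T, B11->F; covered: B1=F, B2=S, B4=T, B5=F, B6=F, B8=T, B9=T, B10=T, B11=F
#3 (p=3, x=6) -> B2->S, B1->F, B4->T, B5->F, B6->F, B8->T, B9->T, B10->F, B11->T; covered: B1=F, B2=S, B4=T, B5=F, B6=F, B8=T, B9=T, B10=F, B11=T
#4 (p=10, x=7) -> B2->S, B1->F, B4->F, B6->F, B8->T, B9->F, B10->F, B11->T; covered: B1=F, B2=S, B4=F, B6=F, B8=T, B9=F, B10=F, B11=T
#5 (p=6, x=4) -> B2->S, B1->F, B4->T, B5->F, B6->F, B8->T, B9->T, B10->T, B11->T; covered: B1=F, B2=S, B4=T, B5=F, B6=F, B8=T, B9=T, B10=T, B11=T
#6 (p=7, x=7) -> B2->S, B1->F, B4->T, B5->F, B6->F, B8->T, B9->F, B10->F, B11->T; covered: B1=F, B2=S, B4=T, B5=F, B6=F, B8=T, B9=F, B10=F, B11=T
the full pool covers 18 outcomes: B1=T, B1=F, B2=S, B2=E, B3=T, B4=T, B4=F, B5=F, B6=T, B6=F, B7=F, B8=T, B9=T, B9=F, B10=T, B10=F, B11=T, B11=F
size 1 is not enough: best union over all size-1 subsets is 10/18
size 2 is not enough: best union over all size-2 subsets is 17/18
the canonical winner is {1, 2, 4}: size 3, full 18-outcome coverage, earliest index list among size-3 covers

Answer: 3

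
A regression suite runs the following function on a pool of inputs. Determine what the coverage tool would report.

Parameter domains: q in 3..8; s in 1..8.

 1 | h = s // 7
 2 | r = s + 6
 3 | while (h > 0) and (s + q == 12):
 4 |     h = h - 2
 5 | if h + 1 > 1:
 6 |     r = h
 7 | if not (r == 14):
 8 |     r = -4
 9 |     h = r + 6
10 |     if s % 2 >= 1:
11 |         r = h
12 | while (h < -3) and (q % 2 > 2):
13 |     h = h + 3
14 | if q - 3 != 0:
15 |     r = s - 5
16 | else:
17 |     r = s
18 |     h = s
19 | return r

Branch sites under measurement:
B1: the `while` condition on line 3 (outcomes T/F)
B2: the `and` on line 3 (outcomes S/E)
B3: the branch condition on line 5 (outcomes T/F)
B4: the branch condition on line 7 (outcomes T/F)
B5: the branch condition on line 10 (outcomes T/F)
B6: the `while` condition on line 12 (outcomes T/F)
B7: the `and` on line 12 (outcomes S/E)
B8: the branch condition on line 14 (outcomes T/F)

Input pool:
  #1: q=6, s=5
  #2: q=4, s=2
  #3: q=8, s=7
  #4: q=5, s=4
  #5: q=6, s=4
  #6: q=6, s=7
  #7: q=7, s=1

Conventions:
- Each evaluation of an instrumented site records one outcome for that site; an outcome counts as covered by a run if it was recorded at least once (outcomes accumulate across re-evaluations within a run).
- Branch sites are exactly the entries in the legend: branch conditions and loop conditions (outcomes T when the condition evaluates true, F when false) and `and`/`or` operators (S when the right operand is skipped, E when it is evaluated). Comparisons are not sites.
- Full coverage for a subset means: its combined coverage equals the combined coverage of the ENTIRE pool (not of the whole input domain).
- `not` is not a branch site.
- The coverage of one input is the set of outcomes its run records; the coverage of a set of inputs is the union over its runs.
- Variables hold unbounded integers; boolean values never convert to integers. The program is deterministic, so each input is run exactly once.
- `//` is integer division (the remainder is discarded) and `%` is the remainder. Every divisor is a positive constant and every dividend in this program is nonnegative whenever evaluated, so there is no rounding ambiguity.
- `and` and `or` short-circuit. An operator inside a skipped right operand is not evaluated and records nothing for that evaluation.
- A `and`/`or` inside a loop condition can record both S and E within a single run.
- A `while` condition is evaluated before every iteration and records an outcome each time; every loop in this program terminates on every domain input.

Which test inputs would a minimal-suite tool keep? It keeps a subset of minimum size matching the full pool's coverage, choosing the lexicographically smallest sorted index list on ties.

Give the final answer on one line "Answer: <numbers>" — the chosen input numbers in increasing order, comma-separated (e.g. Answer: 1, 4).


input #1, q=6, s=5: events B2->S, B1->F, B3->F, B4->T, B5->T, B7->S, B6->F, B8->T; outcomes B1=F, B2=S, B3=F, B4=T, B5=T, B6=F, B7=S, B8=T
input #2, q=4, s=2: events B2->S, B1->F, B3->F, B4->T, B5->F, B7->S, B6->F, B8->T; outcomes B1=F, B2=S, B3=F, B4=T, B5=F, B6=F, B7=S, B8=T
input #3, q=8, s=7: events B2->E, B1->F, B3->T, B4->T, B5->T, B7->S, B6->F, B8->T; outcomes B1=F, B2=E, B3=T, B4=T, B5=T, B6=F, B7=S, B8=T
input #4, q=5, s=4: events B2->S, B1->F, B3->F, B4->T, B5->F, B7->S, B6->F, B8->T; outcomes B1=F, B2=S, B3=F, B4=T, B5=F, B6=F, B7=S, B8=T
input #5, q=6, s=4: events B2->S, B1->F, B3->F, B4->T, B5->F, B7->S, B6->F, B8->T; outcomes B1=F, B2=S, B3=F, B4=T, B5=F, B6=F, B7=S, B8=T
input #6, q=6, s=7: events B2->E, B1->F, B3->T, B4->T, B5->T, B7->S, B6->F, B8->T; outcomes B1=F, B2=E, B3=T, B4=T, B5=T, B6=F, B7=S, B8=T
input #7, q=7, s=1: events B2->S, B1->F, B3->F, B4->T, B5->T, B7->S, B6->F, B8->T; outcomes B1=F, B2=S, B3=F, B4=T, B5=T, B6=F, B7=S, B8=T
union over all inputs: B1=F, B2=S, B2=E, B3=T, B3=F, B4=T, B5=T, B5=F, B6=F, B7=S, B8=T (11 outcomes)
no size-1 subset reaches all 11 outcomes (best union: 8/11)
inputs {2, 3} (size 2) cover everything; no size-2 subset with a lexicographically smaller index list covers all 11
Answer: 2, 3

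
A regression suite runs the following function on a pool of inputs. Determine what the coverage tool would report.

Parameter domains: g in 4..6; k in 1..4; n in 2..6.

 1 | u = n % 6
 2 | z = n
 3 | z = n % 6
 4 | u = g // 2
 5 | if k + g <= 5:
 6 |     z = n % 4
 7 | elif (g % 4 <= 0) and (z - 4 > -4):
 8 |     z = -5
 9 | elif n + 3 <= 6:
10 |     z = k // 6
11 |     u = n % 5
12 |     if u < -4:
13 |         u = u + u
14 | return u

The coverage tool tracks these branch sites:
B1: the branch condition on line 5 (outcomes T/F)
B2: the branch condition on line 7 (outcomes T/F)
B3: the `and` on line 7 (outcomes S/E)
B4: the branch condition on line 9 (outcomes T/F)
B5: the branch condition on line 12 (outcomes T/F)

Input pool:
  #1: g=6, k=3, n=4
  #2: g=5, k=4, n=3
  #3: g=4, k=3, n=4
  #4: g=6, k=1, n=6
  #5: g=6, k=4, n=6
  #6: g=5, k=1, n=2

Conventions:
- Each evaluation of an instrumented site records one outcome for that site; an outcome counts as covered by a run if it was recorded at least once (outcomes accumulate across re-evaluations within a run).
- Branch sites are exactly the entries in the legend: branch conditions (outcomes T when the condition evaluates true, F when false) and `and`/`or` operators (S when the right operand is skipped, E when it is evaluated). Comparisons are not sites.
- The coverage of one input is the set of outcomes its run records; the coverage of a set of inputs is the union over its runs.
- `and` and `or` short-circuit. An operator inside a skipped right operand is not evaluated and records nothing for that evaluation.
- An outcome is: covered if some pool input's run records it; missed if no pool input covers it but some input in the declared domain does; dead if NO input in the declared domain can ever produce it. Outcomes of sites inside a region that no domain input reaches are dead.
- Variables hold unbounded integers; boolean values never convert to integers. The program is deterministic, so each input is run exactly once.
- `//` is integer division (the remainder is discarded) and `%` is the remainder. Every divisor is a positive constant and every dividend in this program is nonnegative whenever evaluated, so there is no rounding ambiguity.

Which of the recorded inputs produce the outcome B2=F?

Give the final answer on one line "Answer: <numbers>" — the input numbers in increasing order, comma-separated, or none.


input #1 (g=6, k=3, n=4): hits B2=F
input #2 (g=5, k=4, n=3): hits B2=F
input #3 (g=4, k=3, n=4): never hits B2=F
input #4 (g=6, k=1, n=6): hits B2=F
input #5 (g=6, k=4, n=6): hits B2=F
input #6 (g=5, k=1, n=2): hits B2=F
Answer: 1, 2, 4, 5, 6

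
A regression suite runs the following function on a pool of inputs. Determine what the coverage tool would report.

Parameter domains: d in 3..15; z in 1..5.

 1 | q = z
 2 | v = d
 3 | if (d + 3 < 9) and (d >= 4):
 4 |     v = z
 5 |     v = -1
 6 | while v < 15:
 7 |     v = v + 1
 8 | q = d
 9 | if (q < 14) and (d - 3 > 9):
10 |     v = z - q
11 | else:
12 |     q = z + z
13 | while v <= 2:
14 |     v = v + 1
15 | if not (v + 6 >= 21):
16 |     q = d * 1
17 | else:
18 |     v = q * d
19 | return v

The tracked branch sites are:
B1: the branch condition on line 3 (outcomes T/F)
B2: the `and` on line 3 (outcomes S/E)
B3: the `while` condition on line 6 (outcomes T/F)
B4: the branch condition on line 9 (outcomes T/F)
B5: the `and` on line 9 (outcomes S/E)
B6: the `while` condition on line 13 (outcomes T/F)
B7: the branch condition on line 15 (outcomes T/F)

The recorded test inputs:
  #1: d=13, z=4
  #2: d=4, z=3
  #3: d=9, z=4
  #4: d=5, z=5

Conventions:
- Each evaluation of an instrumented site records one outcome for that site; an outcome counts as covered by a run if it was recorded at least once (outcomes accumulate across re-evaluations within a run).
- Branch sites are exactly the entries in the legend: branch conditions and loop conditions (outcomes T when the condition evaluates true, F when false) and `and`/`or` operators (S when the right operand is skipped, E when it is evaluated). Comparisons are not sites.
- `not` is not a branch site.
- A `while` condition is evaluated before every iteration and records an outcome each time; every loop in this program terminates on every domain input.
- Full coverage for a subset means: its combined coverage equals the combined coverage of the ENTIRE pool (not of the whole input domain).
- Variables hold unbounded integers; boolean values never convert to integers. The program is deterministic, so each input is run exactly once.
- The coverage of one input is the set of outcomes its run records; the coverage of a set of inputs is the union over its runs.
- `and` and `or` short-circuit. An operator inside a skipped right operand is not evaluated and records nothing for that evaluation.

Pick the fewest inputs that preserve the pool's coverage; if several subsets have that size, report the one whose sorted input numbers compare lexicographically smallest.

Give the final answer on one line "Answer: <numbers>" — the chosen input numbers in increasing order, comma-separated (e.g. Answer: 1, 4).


run #1 (d=13, z=4) runs B2->S, B1->F, B3->T, B3->T, B3->F, B5->E, B4->T, B6->T, B6->T, B6->T, B6->T, B6->T, B6->T, B6->T, ...; records B1=F, B2=S, B3=T, B3=F, B4=T, B5=E, B6=T, B6=F, B7=T
run #2 (d=4, z=3) runs B2->E, B1->T, B3->T, B3->T, B3->T, B3->T, B3->T, B3->T, B3->T, B3->T, B3->T, B3->T, B3->T, B3->T, ...; records B1=T, B2=E, B3=T, B3=F, B4=F, B5=E, B6=F, B7=F
run #3 (d=9, z=4) runs B2->S, B1->F, B3->T, B3->T, B3->T, B3->T, B3->T, B3->T, B3->F, B5->E, B4->F, B6->F, B7->F; records B1=F, B2=S, B3=T, B3=F, B4=F, B5=E, B6=F, B7=F
run #4 (d=5, z=5) runs B2->E, B1->T, B3->T, B3->T, B3->T, B3->T, B3->T, B3->T, B3->T, B3->T, B3->T, B3->T, B3->T, B3->T, ...; records B1=T, B2=E, B3=T, B3=F, B4=F, B5=E, B6=F, B7=F
together the pool reaches 13 outcomes: B1=T, B1=F, B2=S, B2=E, B3=T, B3=F, B4=T, B4=F, B5=E, B6=T, B6=F, B7=T, B7=F
checked all size-1 subsets: none covers 13 outcomes (max 9/13)
inputs {1, 2} (size 2) cover everything; no size-2 subset with a lexicographically smaller index list covers all 13
Answer: 1, 2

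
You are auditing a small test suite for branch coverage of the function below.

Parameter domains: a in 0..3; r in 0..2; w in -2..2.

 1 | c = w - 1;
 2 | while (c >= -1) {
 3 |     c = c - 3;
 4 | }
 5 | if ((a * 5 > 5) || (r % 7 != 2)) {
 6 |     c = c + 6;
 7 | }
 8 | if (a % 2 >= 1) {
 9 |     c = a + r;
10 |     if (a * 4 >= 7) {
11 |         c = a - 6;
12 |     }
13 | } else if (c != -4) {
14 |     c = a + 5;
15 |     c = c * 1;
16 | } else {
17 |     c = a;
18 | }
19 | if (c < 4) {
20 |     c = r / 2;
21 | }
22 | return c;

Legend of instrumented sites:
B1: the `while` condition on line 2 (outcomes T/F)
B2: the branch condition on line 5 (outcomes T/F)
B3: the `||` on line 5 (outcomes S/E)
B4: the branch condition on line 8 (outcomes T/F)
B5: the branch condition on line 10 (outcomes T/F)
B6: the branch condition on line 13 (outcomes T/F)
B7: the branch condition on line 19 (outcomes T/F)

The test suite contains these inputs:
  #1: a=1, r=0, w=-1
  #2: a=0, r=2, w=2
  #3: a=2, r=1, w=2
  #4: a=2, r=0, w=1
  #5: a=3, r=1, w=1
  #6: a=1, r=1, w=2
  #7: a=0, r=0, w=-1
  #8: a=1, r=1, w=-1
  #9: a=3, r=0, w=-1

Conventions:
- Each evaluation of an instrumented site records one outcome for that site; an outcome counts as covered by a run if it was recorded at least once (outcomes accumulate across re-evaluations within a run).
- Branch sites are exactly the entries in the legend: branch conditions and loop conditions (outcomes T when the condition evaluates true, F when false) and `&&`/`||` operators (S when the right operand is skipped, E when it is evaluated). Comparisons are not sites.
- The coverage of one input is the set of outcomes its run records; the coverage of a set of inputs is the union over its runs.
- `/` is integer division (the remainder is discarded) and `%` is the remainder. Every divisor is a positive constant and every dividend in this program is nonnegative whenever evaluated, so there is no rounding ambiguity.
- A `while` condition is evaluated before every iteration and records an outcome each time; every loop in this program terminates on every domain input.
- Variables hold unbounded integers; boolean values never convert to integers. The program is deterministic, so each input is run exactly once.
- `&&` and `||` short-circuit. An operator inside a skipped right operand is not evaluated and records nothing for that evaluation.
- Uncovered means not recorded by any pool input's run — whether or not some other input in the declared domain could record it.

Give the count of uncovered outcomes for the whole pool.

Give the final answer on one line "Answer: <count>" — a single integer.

#1 (a=1, r=0, w=-1) -> B1->F, B3->E, B2->T, B4->T, B5->F, B7->T; covered: B1=F, B2=T, B3=E, B4=T, B5=F, B7=T
#2 (a=0, r=2, w=2) -> B1->T, B1->F, B3->E, B2->F, B4->F, B6->T, B7->F; covered: B1=T, B1=F, B2=F, B3=E, B4=F, B6=T, B7=F
#3 (a=2, r=1, w=2) -> B1->T, B1->F, B3->S, B2->T, B4->F, B6->T, B7->F; covered: B1=T, B1=F, B2=T, B3=S, B4=F, B6=T, B7=F
#4 (a=2, r=0, w=1) -> B1->T, B1->F, B3->S, B2->T, B4->F, B6->T, B7->F; covered: B1=T, B1=F, B2=T, B3=S, B4=F, B6=T, B7=F
#5 (a=3, r=1, w=1) -> B1->T, B1->F, B3->S, B2->T, B4->T, B5->T, B7->T; covered: B1=T, B1=F, B2=T, B3=S, B4=T, B5=T, B7=T
#6 (a=1, r=1, w=2) -> B1->T, B1->F, B3->E, B2->T, B4->T, B5->F, B7->T; covered: B1=T, B1=F, B2=T, B3=E, B4=T, B5=F, B7=T
#7 (a=0, r=0, w=-1) -> B1->F, B3->E, B2->T, B4->F, B6->T, B7->F; covered: B1=F, B2=T, B3=E, B4=F, B6=T, B7=F
#8 (a=1, r=1, w=-1) -> B1->F, B3->E, B2->T, B4->T, B5->F, B7->T; covered: B1=F, B2=T, B3=E, B4=T, B5=F, B7=T
#9 (a=3, r=0, w=-1) -> B1->F, B3->S, B2->T, B4->T, B5->T, B7->T; covered: B1=F, B2=T, B3=S, B4=T, B5=T, B7=T
union over the pool: B1=T, B1=F, B2=T, B2=F, B3=S, B3=E, B4=T, B4=F, B5=T, B5=F, B6=T, B7=T, B7=F
uncovered (1 of 14): B6=F

Answer: 1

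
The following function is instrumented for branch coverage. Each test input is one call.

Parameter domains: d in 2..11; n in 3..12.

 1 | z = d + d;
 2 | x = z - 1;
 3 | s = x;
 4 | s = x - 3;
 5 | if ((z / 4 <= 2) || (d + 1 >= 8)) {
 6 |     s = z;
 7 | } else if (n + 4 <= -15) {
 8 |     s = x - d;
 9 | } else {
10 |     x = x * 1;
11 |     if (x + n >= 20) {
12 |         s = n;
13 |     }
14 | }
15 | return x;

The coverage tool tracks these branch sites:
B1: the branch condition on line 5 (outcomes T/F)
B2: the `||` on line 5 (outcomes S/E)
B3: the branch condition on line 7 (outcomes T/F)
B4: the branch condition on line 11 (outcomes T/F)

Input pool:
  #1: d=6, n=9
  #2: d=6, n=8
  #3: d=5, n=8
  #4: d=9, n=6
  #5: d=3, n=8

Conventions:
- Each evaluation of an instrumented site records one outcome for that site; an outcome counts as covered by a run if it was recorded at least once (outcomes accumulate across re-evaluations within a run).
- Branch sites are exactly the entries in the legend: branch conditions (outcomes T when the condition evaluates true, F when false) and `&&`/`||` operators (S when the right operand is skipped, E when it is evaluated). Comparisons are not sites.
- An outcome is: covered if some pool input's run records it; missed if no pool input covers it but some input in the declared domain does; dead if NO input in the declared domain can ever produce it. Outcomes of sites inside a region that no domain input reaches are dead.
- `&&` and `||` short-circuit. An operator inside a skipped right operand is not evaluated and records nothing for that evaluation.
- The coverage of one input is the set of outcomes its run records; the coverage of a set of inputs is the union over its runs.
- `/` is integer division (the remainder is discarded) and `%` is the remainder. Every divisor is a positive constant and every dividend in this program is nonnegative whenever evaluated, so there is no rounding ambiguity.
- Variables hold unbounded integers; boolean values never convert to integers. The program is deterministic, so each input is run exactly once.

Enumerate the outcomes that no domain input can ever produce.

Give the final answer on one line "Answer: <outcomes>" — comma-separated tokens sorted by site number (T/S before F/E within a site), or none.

checking every outcome against all 100 domain inputs:
  B3=T: no domain input ever produces it -> dead
  reachable outcomes have witnesses, e.g. B1=T (e.g. d=2, n=3), B1=F (e.g. d=6, n=3), B2=S (e.g. d=2, n=3), B2=E (e.g. d=6, n=3)

Answer: B3=T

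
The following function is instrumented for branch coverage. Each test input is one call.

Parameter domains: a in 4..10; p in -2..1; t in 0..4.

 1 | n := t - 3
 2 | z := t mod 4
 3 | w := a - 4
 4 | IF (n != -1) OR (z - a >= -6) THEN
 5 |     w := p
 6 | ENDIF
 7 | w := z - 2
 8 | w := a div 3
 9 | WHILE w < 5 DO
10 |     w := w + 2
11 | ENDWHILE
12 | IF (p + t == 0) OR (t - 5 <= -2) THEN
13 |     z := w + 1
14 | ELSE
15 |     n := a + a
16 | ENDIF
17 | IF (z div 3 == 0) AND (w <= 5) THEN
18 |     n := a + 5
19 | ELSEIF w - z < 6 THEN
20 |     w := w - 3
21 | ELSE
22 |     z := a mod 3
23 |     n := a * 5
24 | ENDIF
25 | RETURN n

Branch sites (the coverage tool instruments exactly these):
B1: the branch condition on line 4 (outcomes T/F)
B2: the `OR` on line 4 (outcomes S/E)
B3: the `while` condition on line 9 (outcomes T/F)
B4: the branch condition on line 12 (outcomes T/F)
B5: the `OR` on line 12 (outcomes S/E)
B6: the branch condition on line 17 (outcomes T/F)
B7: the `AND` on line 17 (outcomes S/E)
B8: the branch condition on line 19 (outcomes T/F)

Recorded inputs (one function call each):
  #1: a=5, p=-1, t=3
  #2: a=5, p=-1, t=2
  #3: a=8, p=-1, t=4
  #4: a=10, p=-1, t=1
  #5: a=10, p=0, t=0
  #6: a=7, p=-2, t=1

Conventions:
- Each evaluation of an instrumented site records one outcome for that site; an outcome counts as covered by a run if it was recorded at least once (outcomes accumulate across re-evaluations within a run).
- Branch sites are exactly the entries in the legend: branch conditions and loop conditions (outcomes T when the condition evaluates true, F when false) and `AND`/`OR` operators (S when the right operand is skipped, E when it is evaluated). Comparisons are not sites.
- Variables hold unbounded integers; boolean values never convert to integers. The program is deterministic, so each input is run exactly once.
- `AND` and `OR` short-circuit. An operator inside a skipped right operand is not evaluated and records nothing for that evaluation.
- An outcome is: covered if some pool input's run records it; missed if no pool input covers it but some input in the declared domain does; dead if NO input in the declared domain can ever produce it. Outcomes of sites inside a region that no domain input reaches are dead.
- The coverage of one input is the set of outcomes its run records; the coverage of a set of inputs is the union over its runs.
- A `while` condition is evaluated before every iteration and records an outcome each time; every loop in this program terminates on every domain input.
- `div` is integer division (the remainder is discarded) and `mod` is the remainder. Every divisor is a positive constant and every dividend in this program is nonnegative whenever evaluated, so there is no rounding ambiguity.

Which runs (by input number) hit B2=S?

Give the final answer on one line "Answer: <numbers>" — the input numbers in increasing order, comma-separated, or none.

input #1 (a=5, p=-1, t=3): hits B2=S
input #2 (a=5, p=-1, t=2): never hits B2=S
input #3 (a=8, p=-1, t=4): hits B2=S
input #4 (a=10, p=-1, t=1): hits B2=S
input #5 (a=10, p=0, t=0): hits B2=S
input #6 (a=7, p=-2, t=1): hits B2=S

Answer: 1, 3, 4, 5, 6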